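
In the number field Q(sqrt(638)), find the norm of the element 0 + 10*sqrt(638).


N(a + b*sqrt(d)) = a^2 - d*b^2
= (0)^2 - (638)*(10)^2
= 0 - 63800
= -63800

-63800


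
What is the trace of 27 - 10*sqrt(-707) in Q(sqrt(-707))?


Tr(a + b*sqrt(d)) = (a + b*sqrt(d)) + (a - b*sqrt(d)) = 2a
= 2 * (27)
= 54

54


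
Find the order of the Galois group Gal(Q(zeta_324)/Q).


|Gal(Q(zeta_324)/Q)| = phi(324)
= 108

108


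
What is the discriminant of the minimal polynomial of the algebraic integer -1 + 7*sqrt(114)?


The element -1 + 7*sqrt(114) has minimal polynomial:
x^2 + 2*x - 5585
Discriminant = (2)^2 - 4*(-5585)
= 4 + 22340
= 22344

22344


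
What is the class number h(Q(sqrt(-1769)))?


K = Q(sqrt(-1769)). d mod 4 = 3, so D = disc(K) = 4d = -7076
h(K) equals the number of primitive reduced positive-definite forms (a, b, c) = a*x^2 + b*x*y + c*y^2 with b^2 - 4ac = D,
where reduced means |b| <= a <= c, with b >= 0 whenever |b| = a or a = c, and primitive means gcd(a, b, c) = 1.
Reduced forces 3a^2 <= |D| = 7076, so 1 <= a <= 48; b must have the parity of D, and c = (b^2 - D)/(4a) must be an integer >= a.
Enumerate a = 1..48, b in [-a, a]:
  a=1: (1, 0, 1769)  [1]
  a=2: (2, 2, 885)  [1]
  a=3: (3, -2, 590), (3, 2, 590)  [2]
  a=4: none
  a=5: (5, -2, 354), (5, 2, 354)  [2]
  a=6: (6, -2, 295), (6, 2, 295)  [2]
  a=7: (7, -6, 254), (7, 6, 254)  [2]
  a=8: none
  a=9: (9, -4, 197), (9, 4, 197)  [2]
  a=10: (10, -2, 177), (10, 2, 177)  [2]
  a=11..12: none
  a=13: (13, -10, 138), (13, 10, 138)  [2]
  a=14: (14, -6, 127), (14, 6, 127)  [2]
  a=15: (15, -8, 119), (15, -2, 118), (15, 2, 118), (15, 8, 119)  [4]
  a=16: none
  a=17: (17, -8, 105), (17, 8, 105)  [2]
  a=18: (18, -14, 101), (18, 14, 101)  [2]
  a=19: (19, -12, 95), (19, 12, 95)  [2]
  a=20: none
  a=21: (21, -20, 89), (21, -8, 85), (21, 8, 85), (21, 20, 89)  [4]
  a=22: none
  a=23: (23, -10, 78), (23, 10, 78)  [2]
  a=24: none
  a=25: (25, -18, 74), (25, 18, 74)  [2]
  a=26: (26, -10, 69), (26, 10, 69)  [2]
  a=27: (27, -22, 70), (27, 22, 70)  [2]
  a=28: none
  a=29: (29, 0, 61)  [1]
  a=30: (30, -22, 63), (30, -2, 59), (30, 2, 59), (30, 22, 63)  [4]
  a=31..33: none
  a=34: (34, -26, 57), (34, 26, 57)  [2]
  a=35: (35, -22, 54), (35, -8, 51), (35, 8, 51), (35, 22, 54)  [4]
  a=36: none
  a=37: (37, -18, 50), (37, 18, 50)  [2]
  a=38: (38, -26, 51), (38, 26, 51)  [2]
  a=39: (39, -16, 47), (39, -10, 46), (39, 10, 46), (39, 16, 47)  [4]
  a=40..41: none
  a=42: (42, -34, 49), (42, -22, 45), (42, 22, 45), (42, 34, 49)  [4]
  a=43..44: none
  a=45: (45, 32, 45)  [1]
  a=46..48: none
Total reduced forms: 1 + 1 + 2 + 2 + 2 + 2 + 2 + 2 + 2 + 2 + 4 + 2 + 2 + 2 + 4 + 2 + 2 + 2 + 2 + 1 + 4 + 2 + 4 + 2 + 2 + 4 + 4 + 1 = 64
h = 64

64


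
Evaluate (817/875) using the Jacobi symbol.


Compute (817/875) via quadratic reciprocity:
  reciprocity: (817/875) -> +(875/817)
  reduce: (58/817)
  pull out 2: (2/817) = +1  (since 817 mod 8 = 1)
  reciprocity: (29/817) -> +(817/29)
  reduce: (5/29)
  reciprocity: (5/29) -> +(29/5)
  reduce: (4/5)
  pull out 2: (2/5) = -1  (since 5 mod 8 = 5)
  pull out 2: (2/5) = -1  (since 5 mod 8 = 5)
  (1/5) = 1
Product of signs = 1

1


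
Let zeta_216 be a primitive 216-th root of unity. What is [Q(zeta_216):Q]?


The degree equals Euler's totient phi(216).
216 = 2^3 * 3^3
phi(216) = 72

72


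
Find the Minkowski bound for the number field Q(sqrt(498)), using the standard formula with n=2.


d = 498, d mod 4 = 2, so disc(K) = 4d = 1992; |disc(K)| = 1992
Real quadratic field, so n = 2, s = r2 = 0, r1 = 2
M = (n!/n^n) * (4/pi)^s * sqrt(|disc(K)|) = (2!/2^2) * (4/pi)^0 * sqrt(1992)
= 0.5 * 1.000000 * 44.631827
= 22.3159

22.3159


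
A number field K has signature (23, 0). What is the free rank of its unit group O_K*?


By Dirichlet's unit theorem:
rank = r1 + r2 - 1
= 23 + 0 - 1
= 22

22


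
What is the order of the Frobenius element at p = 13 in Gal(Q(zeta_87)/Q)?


The Frobenius at p in Gal(Q(zeta_n)/Q) = (Z/nZ)* is the class of p, so its order is ord_87(13), the smallest k >= 1 with 13^k = 1 mod 87.
n = 87 = 3 * 29, phi(87) = 56; the order divides phi(n).
Divisors of 56: 1, 2, 4, 7, 8, 14, 28, 56
Repeated squaring mod 87: 13^1 = 13, 13^2 = 82, 13^4 = 25, 13^8 = 16, 13^16 = 82, 13^32 = 25
Test divisors in increasing order:
  k=1: 13^1 = 13 mod 87
  k=2: 13^2 = 82 mod 87
  k=4: 13^4 = 25 mod 87
  k=7: 13^7 = 25 * 82 * 13 = 28 mod 87
  k=8: 13^8 = 16 mod 87
  k=14: 13^14 = 16 * 25 * 82 = 1 mod 87  <- first divisor giving 1
Order = 14

14


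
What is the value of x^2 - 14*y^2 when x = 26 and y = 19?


x^2 - d*y^2
= 26^2 - 14*19^2
= 676 - 5054
= -4378

-4378


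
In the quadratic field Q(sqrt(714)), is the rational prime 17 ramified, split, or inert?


K = Q(sqrt(714)). Since d mod 4 = 2, disc(K) = 2856.
Check p | disc: 2856 mod 17 = 0.
p divides disc, so p ramifies: (p) = P^2 with e=2, f=1, g=1.
Therefore p is ramified.

ramified


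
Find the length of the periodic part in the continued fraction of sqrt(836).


Run the CF algorithm for sqrt(836).
a_0 = floor(sqrt(836)) = 28; set m_0=0, q_0=1.
Recurrence: m' = q*a - m,  q' = (d - m'^2)/q,  a' = floor((a_0 + m')/q').
  step 1: m=28, q=52, a=1
  step 2: m=24, q=5, a=10
  step 3: m=26, q=32, a=1
  step 4: m=6, q=25, a=1
  step 5: m=19, q=19, a=2
  step 6: m=19, q=25, a=1
  step 7: m=6, q=32, a=1
  step 8: m=26, q=5, a=10
  step 9: m=24, q=52, a=1
  step 10: m=28, q=1, a=56
a_10 = 2*a_0 = 56, so the period closes here.
sqrt(836) = [28; 1, 10, 1, 1, 2, 1, 1, 10, 1, 56]
Period length = 10

10


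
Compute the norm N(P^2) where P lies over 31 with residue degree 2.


N(P^a) = p^(a*f)
= 31^(2*2)
= 31^4
= 923521

923521


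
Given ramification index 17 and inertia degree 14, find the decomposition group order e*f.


|D_P| = e * f
= 17 * 14
= 238

238


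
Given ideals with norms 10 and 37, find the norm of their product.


N(IJ) = N(I) * N(J)
= 10 * 37
= 370

370


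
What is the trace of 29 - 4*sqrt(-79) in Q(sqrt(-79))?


Tr(a + b*sqrt(d)) = (a + b*sqrt(d)) + (a - b*sqrt(d)) = 2a
= 2 * (29)
= 58

58


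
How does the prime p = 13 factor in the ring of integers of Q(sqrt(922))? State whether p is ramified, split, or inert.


K = Q(sqrt(922)). Since d mod 4 = 2, disc(K) = 3688.
Check p | disc: 3688 mod 13 = 9.
p does not divide disc. Compute Legendre symbol (d/p):
12^((13-1)/2) mod 13 = 1
(d/p) = 1, so p splits: (p) = P*P' with e=1, f=1, g=2.
Therefore p is split.

split


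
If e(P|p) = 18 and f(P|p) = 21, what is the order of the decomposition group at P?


|D_P| = e * f
= 18 * 21
= 378

378


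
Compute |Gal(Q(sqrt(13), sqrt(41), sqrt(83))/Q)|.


The 3 square roots of distinct primes are multiplicatively independent over Q,
so [K:Q] = 2^3 and Gal(K/Q) is isomorphic to (Z/2Z)^3.
|Gal| = 2^3 = 8

8


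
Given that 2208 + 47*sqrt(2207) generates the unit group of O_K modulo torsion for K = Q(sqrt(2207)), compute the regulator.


epsilon = 2208 + 47*sqrt(2207)
= 4415.9998
R = ln(4415.9998)
= 8.3930

8.3930


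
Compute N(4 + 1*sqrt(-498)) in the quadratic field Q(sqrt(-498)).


N(a + b*sqrt(d)) = a^2 - d*b^2
= (4)^2 - (-498)*(1)^2
= 16 + 498
= 514

514


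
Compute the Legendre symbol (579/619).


p = 619 is prime, so compute (579/619) with the reciprocity algorithm (Jacobi-symbol steps: pull out 2s via (2/n), flip via reciprocity, reduce):
  reciprocity: (579/619) -> -(619/579)
  reduce: (40/579)
  pull out 2: (2/579) = -1  (since 579 mod 8 = 3)
  pull out 2: (2/579) = -1  (since 579 mod 8 = 3)
  pull out 2: (2/579) = -1  (since 579 mod 8 = 3)
  reciprocity: (5/579) -> +(579/5)
  reduce: (4/5)
  pull out 2: (2/5) = -1  (since 5 mod 8 = 5)
  pull out 2: (2/5) = -1  (since 5 mod 8 = 5)
  (1/5) = 1
Product of signs = 1
(579/619) = 1

1


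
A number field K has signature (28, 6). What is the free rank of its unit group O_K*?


By Dirichlet's unit theorem:
rank = r1 + r2 - 1
= 28 + 6 - 1
= 33

33


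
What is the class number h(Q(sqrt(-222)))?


K = Q(sqrt(-222)). d mod 4 = 2, so D = disc(K) = 4d = -888
h(K) equals the number of primitive reduced positive-definite forms (a, b, c) = a*x^2 + b*x*y + c*y^2 with b^2 - 4ac = D,
where reduced means |b| <= a <= c, with b >= 0 whenever |b| = a or a = c, and primitive means gcd(a, b, c) = 1.
Reduced forces 3a^2 <= |D| = 888, so 1 <= a <= 17; b must have the parity of D, and c = (b^2 - D)/(4a) must be an integer >= a.
Enumerate a = 1..17, b in [-a, a]:
  a=1: (1, 0, 222)  [1]
  a=2: (2, 0, 111)  [1]
  a=3: (3, 0, 74)  [1]
  a=4..5: none
  a=6: (6, 0, 37)  [1]
  a=7: (7, -6, 33), (7, 6, 33)  [2]
  a=8..10: none
  a=11: (11, -6, 21), (11, 6, 21)  [2]
  a=12: none
  a=13: (13, -10, 19), (13, 10, 19)  [2]
  a=14: (14, -8, 17), (14, 8, 17)  [2]
  a=15..17: none
Total reduced forms: 1 + 1 + 1 + 1 + 2 + 2 + 2 + 2 = 12
h = 12

12


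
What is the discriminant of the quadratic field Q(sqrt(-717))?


For K = Q(sqrt(d)) with d squarefree: disc(K) = d if d = 1 mod 4, and disc(K) = 4d if d = 2 or 3 mod 4.
Here d = -717, and d mod 4 = 3.
d = 3 mod 4, not 1 (O_K = Z[sqrt(d)]), so disc(K) = 4d = 4 * (-717) = -2868

-2868


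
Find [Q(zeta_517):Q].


The degree equals Euler's totient phi(517).
517 = 11 * 47
phi(517) = 460

460


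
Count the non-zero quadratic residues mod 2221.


For prime p, the number of non-zero quadratic residues is (p-1)/2.
= (2221-1)/2
= 1110

1110


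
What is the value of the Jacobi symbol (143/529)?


Compute (143/529) via quadratic reciprocity:
  reciprocity: (143/529) -> +(529/143)
  reduce: (100/143)
  pull out 2: (2/143) = +1  (since 143 mod 8 = 7)
  pull out 2: (2/143) = +1  (since 143 mod 8 = 7)
  reciprocity: (25/143) -> +(143/25)
  reduce: (18/25)
  pull out 2: (2/25) = +1  (since 25 mod 8 = 1)
  reciprocity: (9/25) -> +(25/9)
  reduce: (7/9)
  reciprocity: (7/9) -> +(9/7)
  reduce: (2/7)
  pull out 2: (2/7) = +1  (since 7 mod 8 = 7)
  (1/7) = 1
Product of signs = 1

1


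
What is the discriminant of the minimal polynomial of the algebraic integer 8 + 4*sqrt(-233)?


The element 8 + 4*sqrt(-233) has minimal polynomial:
x^2 - 16*x + 3792
Discriminant = (-16)^2 - 4*(3792)
= 256 - 15168
= -14912

-14912


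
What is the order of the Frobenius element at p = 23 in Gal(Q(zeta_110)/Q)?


The Frobenius at p in Gal(Q(zeta_n)/Q) = (Z/nZ)* is the class of p, so its order is ord_110(23), the smallest k >= 1 with 23^k = 1 mod 110.
n = 110 = 2 * 5 * 11, phi(110) = 40; the order divides phi(n).
Divisors of 40: 1, 2, 4, 5, 8, 10, 20, 40
Repeated squaring mod 110: 23^1 = 23, 23^2 = 89, 23^4 = 1, 23^8 = 1, 23^16 = 1, 23^32 = 1
Test divisors in increasing order:
  k=1: 23^1 = 23 mod 110
  k=2: 23^2 = 89 mod 110
  k=4: 23^4 = 1 mod 110  <- first divisor giving 1
Order = 4

4


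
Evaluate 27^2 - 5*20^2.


x^2 - d*y^2
= 27^2 - 5*20^2
= 729 - 2000
= -1271

-1271


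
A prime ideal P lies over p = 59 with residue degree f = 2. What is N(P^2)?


N(P^a) = p^(a*f)
= 59^(2*2)
= 59^4
= 12117361

12117361


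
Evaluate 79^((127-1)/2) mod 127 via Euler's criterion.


p = 127 is prime and the exponent is (p-1)/2 = 63, so by Euler's criterion 79^63 = (79/127) = +1 or -1 mod 127.
Compute by square-and-multiply:
  63 = 32 + 16 + 8 + 4 + 2 + 1 (binary 111111)
  Repeated squaring mod 127: 79^1 = 79, 79^2 = 18, 79^4 = 70, 79^8 = 74, 79^16 = 15, 79^32 = 98
  79^63 = 79^32 * 79^16 * 79^8 * 79^4 * 79^2 * 79^1 = 98 * 15 * 74 * 70 * 18 * 79 mod 127
    98 * 15 = 1470 = 73 mod 127
    73 * 74 = 5402 = 68 mod 127
    68 * 70 = 4760 = 61 mod 127
    61 * 18 = 1098 = 82 mod 127
    82 * 79 = 6478 = 1 mod 127
  79^63 = 1 mod 127
Result 1: 79 is a quadratic residue mod 127.
79^63 mod 127 = 1

1


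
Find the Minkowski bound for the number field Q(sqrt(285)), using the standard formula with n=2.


d = 285, d mod 4 = 1, so disc(K) = d = 285; |disc(K)| = 285
Real quadratic field, so n = 2, s = r2 = 0, r1 = 2
M = (n!/n^n) * (4/pi)^s * sqrt(|disc(K)|) = (2!/2^2) * (4/pi)^0 * sqrt(285)
= 0.5 * 1.000000 * 16.881943
= 8.4410

8.4410


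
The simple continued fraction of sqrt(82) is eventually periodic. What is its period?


Run the CF algorithm for sqrt(82).
a_0 = floor(sqrt(82)) = 9; set m_0=0, q_0=1.
Recurrence: m' = q*a - m,  q' = (d - m'^2)/q,  a' = floor((a_0 + m')/q').
  step 1: m=9, q=1, a=18
a_1 = 2*a_0 = 18, so the period closes here.
sqrt(82) = [9; 18]
Period length = 1

1


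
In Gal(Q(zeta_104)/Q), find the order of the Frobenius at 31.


The Frobenius at p in Gal(Q(zeta_n)/Q) = (Z/nZ)* is the class of p, so its order is ord_104(31), the smallest k >= 1 with 31^k = 1 mod 104.
n = 104 = 2^3 * 13, phi(104) = 48; the order divides phi(n).
Divisors of 48: 1, 2, 3, 4, 6, 8, 12, 16, 24, 48
Repeated squaring mod 104: 31^1 = 31, 31^2 = 25, 31^4 = 1, 31^8 = 1, 31^16 = 1, 31^32 = 1
Test divisors in increasing order:
  k=1: 31^1 = 31 mod 104
  k=2: 31^2 = 25 mod 104
  k=3: 31^3 = 25 * 31 = 47 mod 104
  k=4: 31^4 = 1 mod 104  <- first divisor giving 1
Order = 4

4


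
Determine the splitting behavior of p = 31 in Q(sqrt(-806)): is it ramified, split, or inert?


K = Q(sqrt(-806)). Since d mod 4 = 2, disc(K) = -3224.
Check p | disc: -3224 mod 31 = 0.
p divides disc, so p ramifies: (p) = P^2 with e=2, f=1, g=1.
Therefore p is ramified.

ramified


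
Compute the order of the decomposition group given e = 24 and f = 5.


|D_P| = e * f
= 24 * 5
= 120

120


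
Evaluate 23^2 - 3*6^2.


x^2 - d*y^2
= 23^2 - 3*6^2
= 529 - 108
= 421

421


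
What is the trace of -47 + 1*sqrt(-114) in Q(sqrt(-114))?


Tr(a + b*sqrt(d)) = (a + b*sqrt(d)) + (a - b*sqrt(d)) = 2a
= 2 * (-47)
= -94

-94


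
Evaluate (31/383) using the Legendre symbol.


p = 383 is prime, so compute (31/383) with the reciprocity algorithm (Jacobi-symbol steps: pull out 2s via (2/n), flip via reciprocity, reduce):
  reciprocity: (31/383) -> -(383/31)
  reduce: (11/31)
  reciprocity: (11/31) -> -(31/11)
  reduce: (9/11)
  reciprocity: (9/11) -> +(11/9)
  reduce: (2/9)
  pull out 2: (2/9) = +1  (since 9 mod 8 = 1)
  (1/9) = 1
Product of signs = 1
(31/383) = 1

1


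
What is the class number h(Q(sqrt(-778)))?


K = Q(sqrt(-778)). d mod 4 = 2, so D = disc(K) = 4d = -3112
h(K) equals the number of primitive reduced positive-definite forms (a, b, c) = a*x^2 + b*x*y + c*y^2 with b^2 - 4ac = D,
where reduced means |b| <= a <= c, with b >= 0 whenever |b| = a or a = c, and primitive means gcd(a, b, c) = 1.
Reduced forces 3a^2 <= |D| = 3112, so 1 <= a <= 32; b must have the parity of D, and c = (b^2 - D)/(4a) must be an integer >= a.
Enumerate a = 1..32, b in [-a, a]:
  a=1: (1, 0, 778)  [1]
  a=2: (2, 0, 389)  [1]
  a=3..10: none
  a=11: (11, -10, 73), (11, 10, 73)  [2]
  a=12..16: none
  a=17: (17, -4, 46), (17, 4, 46)  [2]
  a=18: none
  a=19: (19, -2, 41), (19, 2, 41)  [2]
  a=20..21: none
  a=22: (22, -12, 37), (22, 12, 37)  [2]
  a=23: (23, -4, 34), (23, 4, 34)  [2]
  a=24..28: none
  a=29: (29, -22, 31), (29, 22, 31)  [2]
  a=30..32: none
Total reduced forms: 1 + 1 + 2 + 2 + 2 + 2 + 2 + 2 = 14
h = 14

14


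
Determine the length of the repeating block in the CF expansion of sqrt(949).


Run the CF algorithm for sqrt(949).
a_0 = floor(sqrt(949)) = 30; set m_0=0, q_0=1.
Recurrence: m' = q*a - m,  q' = (d - m'^2)/q,  a' = floor((a_0 + m')/q').
  step 1: m=30, q=49, a=1
  step 2: m=19, q=12, a=4
  step 3: m=29, q=9, a=6
  step 4: m=25, q=36, a=1
  step 5: m=11, q=23, a=1
  step 6: m=12, q=35, a=1
  step 7: m=23, q=12, a=4
  step 8: m=25, q=27, a=2
  step 9: m=29, q=4, a=14
  step 10: m=27, q=55, a=1
  step 11: m=28, q=3, a=19
  step 12: m=29, q=36, a=1
  step 13: m=7, q=25, a=1
  step 14: m=18, q=25, a=1
  step 15: m=7, q=36, a=1
  step 16: m=29, q=3, a=19
  step 17: m=28, q=55, a=1
  step 18: m=27, q=4, a=14
  step 19: m=29, q=27, a=2
  step 20: m=25, q=12, a=4
  step 21: m=23, q=35, a=1
  step 22: m=12, q=23, a=1
  step 23: m=11, q=36, a=1
  step 24: m=25, q=9, a=6
  step 25: m=29, q=12, a=4
  step 26: m=19, q=49, a=1
  step 27: m=30, q=1, a=60
a_27 = 2*a_0 = 60, so the period closes here.
sqrt(949) = [30; 1, 4, 6, 1, 1, 1, 4, 2, 14, 1, 19, 1, 1, 1, 1, 19, 1, 14, 2, 4, 1, 1, 1, 6, 4, 1, 60]
Period length = 27

27


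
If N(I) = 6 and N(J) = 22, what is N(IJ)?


N(IJ) = N(I) * N(J)
= 6 * 22
= 132

132


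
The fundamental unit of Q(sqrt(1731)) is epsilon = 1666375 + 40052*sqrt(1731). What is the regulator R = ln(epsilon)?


epsilon = 1666375 + 40052*sqrt(1731)
= 3.3327e+06
R = ln(3.3327e+06)
= 15.0193

15.0193


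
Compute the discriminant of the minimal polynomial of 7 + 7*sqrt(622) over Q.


The element 7 + 7*sqrt(622) has minimal polynomial:
x^2 - 14*x - 30429
Discriminant = (-14)^2 - 4*(-30429)
= 196 + 121716
= 121912

121912


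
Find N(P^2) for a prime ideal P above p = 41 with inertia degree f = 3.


N(P^a) = p^(a*f)
= 41^(2*3)
= 41^6
= 4750104241

4750104241


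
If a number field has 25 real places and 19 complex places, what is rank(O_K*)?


By Dirichlet's unit theorem:
rank = r1 + r2 - 1
= 25 + 19 - 1
= 43

43


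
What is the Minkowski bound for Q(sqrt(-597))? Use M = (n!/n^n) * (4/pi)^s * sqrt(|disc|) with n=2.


d = -597, d mod 4 = 3, so disc(K) = 4d = -2388; |disc(K)| = 2388
Imaginary quadratic field, so n = 2, s = r2 = 1, r1 = 0
M = (n!/n^n) * (4/pi)^s * sqrt(|disc(K)|) = (2!/2^2) * (4/pi)^1 * sqrt(2388)
= 0.5 * 1.273240 * 48.867167
= 31.1098

31.1098


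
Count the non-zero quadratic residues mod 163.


For prime p, the number of non-zero quadratic residues is (p-1)/2.
= (163-1)/2
= 81

81


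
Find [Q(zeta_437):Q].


The degree equals Euler's totient phi(437).
437 = 19 * 23
phi(437) = 396

396


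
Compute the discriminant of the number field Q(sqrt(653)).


For K = Q(sqrt(d)) with d squarefree: disc(K) = d if d = 1 mod 4, and disc(K) = 4d if d = 2 or 3 mod 4.
Here d = 653, and d mod 4 = 1.
d = 1 mod 4 (O_K = Z[(1+sqrt(d))/2]), so disc(K) = d = 653

653


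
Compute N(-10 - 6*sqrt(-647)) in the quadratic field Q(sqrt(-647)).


N(a + b*sqrt(d)) = a^2 - d*b^2
= (-10)^2 - (-647)*(-6)^2
= 100 + 23292
= 23392

23392


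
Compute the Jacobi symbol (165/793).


Compute (165/793) via quadratic reciprocity:
  reciprocity: (165/793) -> +(793/165)
  reduce: (133/165)
  reciprocity: (133/165) -> +(165/133)
  reduce: (32/133)
  pull out 2: (2/133) = -1  (since 133 mod 8 = 5)
  pull out 2: (2/133) = -1  (since 133 mod 8 = 5)
  pull out 2: (2/133) = -1  (since 133 mod 8 = 5)
  pull out 2: (2/133) = -1  (since 133 mod 8 = 5)
  pull out 2: (2/133) = -1  (since 133 mod 8 = 5)
  (1/133) = 1
Product of signs = -1

-1


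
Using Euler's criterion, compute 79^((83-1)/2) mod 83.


p = 83 is prime and the exponent is (p-1)/2 = 41, so by Euler's criterion 79^41 = (79/83) = +1 or -1 mod 83.
Compute by square-and-multiply:
  41 = 32 + 8 + 1 (binary 101001)
  Repeated squaring mod 83: 79^1 = 79, 79^2 = 16, 79^4 = 7, 79^8 = 49, 79^16 = 77, 79^32 = 36
  79^41 = 79^32 * 79^8 * 79^1 = 36 * 49 * 79 mod 83
    36 * 49 = 1764 = 21 mod 83
    21 * 79 = 1659 = 82 mod 83
  79^41 = 82 mod 83
Result 82 = p - 1 = -1 mod 83: 79 is a quadratic non-residue mod 83. As a residue in [0, p-1] the value is 82.
79^41 mod 83 = 82

82


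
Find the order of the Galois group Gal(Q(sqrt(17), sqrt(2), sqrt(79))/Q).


The 3 square roots of distinct primes are multiplicatively independent over Q,
so [K:Q] = 2^3 and Gal(K/Q) is isomorphic to (Z/2Z)^3.
|Gal| = 2^3 = 8

8


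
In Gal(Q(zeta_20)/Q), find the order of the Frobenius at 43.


The Frobenius at p in Gal(Q(zeta_n)/Q) = (Z/nZ)* is the class of p, so its order is ord_20(43), the smallest k >= 1 with 43^k = 1 mod 20.
n = 20 = 2^2 * 5, phi(20) = 8; the order divides phi(n).
Divisors of 8: 1, 2, 4, 8
Repeated squaring mod 20: 43^1 = 3, 43^2 = 9, 43^4 = 1, 43^8 = 1
Test divisors in increasing order:
  k=1: 43^1 = 3 mod 20
  k=2: 43^2 = 9 mod 20
  k=4: 43^4 = 1 mod 20  <- first divisor giving 1
Order = 4

4


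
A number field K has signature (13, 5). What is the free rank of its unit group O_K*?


By Dirichlet's unit theorem:
rank = r1 + r2 - 1
= 13 + 5 - 1
= 17

17


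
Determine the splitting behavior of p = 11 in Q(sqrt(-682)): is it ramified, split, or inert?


K = Q(sqrt(-682)). Since d mod 4 = 2, disc(K) = -2728.
Check p | disc: -2728 mod 11 = 0.
p divides disc, so p ramifies: (p) = P^2 with e=2, f=1, g=1.
Therefore p is ramified.

ramified


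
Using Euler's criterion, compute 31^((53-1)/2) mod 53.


p = 53 is prime and the exponent is (p-1)/2 = 26, so by Euler's criterion 31^26 = (31/53) = +1 or -1 mod 53.
Compute by square-and-multiply:
  26 = 16 + 8 + 2 (binary 11010)
  Repeated squaring mod 53: 31^1 = 31, 31^2 = 7, 31^4 = 49, 31^8 = 16, 31^16 = 44
  31^26 = 31^16 * 31^8 * 31^2 = 44 * 16 * 7 mod 53
    44 * 16 = 704 = 15 mod 53
    15 * 7 = 105 = 52 mod 53
  31^26 = 52 mod 53
Result 52 = p - 1 = -1 mod 53: 31 is a quadratic non-residue mod 53. As a residue in [0, p-1] the value is 52.
31^26 mod 53 = 52

52


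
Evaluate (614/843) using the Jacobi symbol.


Compute (614/843) via quadratic reciprocity:
  pull out 2: (2/843) = -1  (since 843 mod 8 = 3)
  reciprocity: (307/843) -> -(843/307)
  reduce: (229/307)
  reciprocity: (229/307) -> +(307/229)
  reduce: (78/229)
  pull out 2: (2/229) = -1  (since 229 mod 8 = 5)
  reciprocity: (39/229) -> +(229/39)
  reduce: (34/39)
  pull out 2: (2/39) = +1  (since 39 mod 8 = 7)
  reciprocity: (17/39) -> +(39/17)
  reduce: (5/17)
  reciprocity: (5/17) -> +(17/5)
  reduce: (2/5)
  pull out 2: (2/5) = -1  (since 5 mod 8 = 5)
  (1/5) = 1
Product of signs = 1

1


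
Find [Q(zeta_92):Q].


The degree equals Euler's totient phi(92).
92 = 2^2 * 23
phi(92) = 44

44


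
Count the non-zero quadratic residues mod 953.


For prime p, the number of non-zero quadratic residues is (p-1)/2.
= (953-1)/2
= 476

476


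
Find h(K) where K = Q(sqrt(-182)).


K = Q(sqrt(-182)). d mod 4 = 2, so D = disc(K) = 4d = -728
h(K) equals the number of primitive reduced positive-definite forms (a, b, c) = a*x^2 + b*x*y + c*y^2 with b^2 - 4ac = D,
where reduced means |b| <= a <= c, with b >= 0 whenever |b| = a or a = c, and primitive means gcd(a, b, c) = 1.
Reduced forces 3a^2 <= |D| = 728, so 1 <= a <= 15; b must have the parity of D, and c = (b^2 - D)/(4a) must be an integer >= a.
Enumerate a = 1..15, b in [-a, a]:
  a=1: (1, 0, 182)  [1]
  a=2: (2, 0, 91)  [1]
  a=3: (3, -2, 61), (3, 2, 61)  [2]
  a=4..5: none
  a=6: (6, -4, 31), (6, 4, 31)  [2]
  a=7: (7, 0, 26)  [1]
  a=8: none
  a=9: (9, -8, 22), (9, 8, 22)  [2]
  a=10: none
  a=11: (11, -8, 18), (11, 8, 18)  [2]
  a=12: none
  a=13: (13, 0, 14)  [1]
  a=14..15: none
Total reduced forms: 1 + 1 + 2 + 2 + 1 + 2 + 2 + 1 = 12
h = 12

12


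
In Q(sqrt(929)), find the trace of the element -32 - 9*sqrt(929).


Tr(a + b*sqrt(d)) = (a + b*sqrt(d)) + (a - b*sqrt(d)) = 2a
= 2 * (-32)
= -64

-64


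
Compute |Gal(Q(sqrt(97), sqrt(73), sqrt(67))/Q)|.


The 3 square roots of distinct primes are multiplicatively independent over Q,
so [K:Q] = 2^3 and Gal(K/Q) is isomorphic to (Z/2Z)^3.
|Gal| = 2^3 = 8

8


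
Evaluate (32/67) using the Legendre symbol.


p = 67 is prime, so compute (32/67) with the reciprocity algorithm (Jacobi-symbol steps: pull out 2s via (2/n), flip via reciprocity, reduce):
  pull out 2: (2/67) = -1  (since 67 mod 8 = 3)
  pull out 2: (2/67) = -1  (since 67 mod 8 = 3)
  pull out 2: (2/67) = -1  (since 67 mod 8 = 3)
  pull out 2: (2/67) = -1  (since 67 mod 8 = 3)
  pull out 2: (2/67) = -1  (since 67 mod 8 = 3)
  (1/67) = 1
Product of signs = -1
(32/67) = -1

-1


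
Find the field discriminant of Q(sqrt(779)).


For K = Q(sqrt(d)) with d squarefree: disc(K) = d if d = 1 mod 4, and disc(K) = 4d if d = 2 or 3 mod 4.
Here d = 779, and d mod 4 = 3.
d = 3 mod 4, not 1 (O_K = Z[sqrt(d)]), so disc(K) = 4d = 4 * (779) = 3116

3116


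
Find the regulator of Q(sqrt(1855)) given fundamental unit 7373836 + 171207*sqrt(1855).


epsilon = 7373836 + 171207*sqrt(1855)
= 1.4748e+07
R = ln(1.4748e+07)
= 16.5066

16.5066


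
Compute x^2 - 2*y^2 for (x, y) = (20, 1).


x^2 - d*y^2
= 20^2 - 2*1^2
= 400 - 2
= 398

398


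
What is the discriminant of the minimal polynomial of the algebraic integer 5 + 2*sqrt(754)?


The element 5 + 2*sqrt(754) has minimal polynomial:
x^2 - 10*x - 2991
Discriminant = (-10)^2 - 4*(-2991)
= 100 + 11964
= 12064

12064


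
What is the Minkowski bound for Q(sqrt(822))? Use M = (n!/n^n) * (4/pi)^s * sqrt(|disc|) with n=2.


d = 822, d mod 4 = 2, so disc(K) = 4d = 3288; |disc(K)| = 3288
Real quadratic field, so n = 2, s = r2 = 0, r1 = 2
M = (n!/n^n) * (4/pi)^s * sqrt(|disc(K)|) = (2!/2^2) * (4/pi)^0 * sqrt(3288)
= 0.5 * 1.000000 * 57.341085
= 28.6705

28.6705


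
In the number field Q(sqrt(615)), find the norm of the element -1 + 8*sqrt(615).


N(a + b*sqrt(d)) = a^2 - d*b^2
= (-1)^2 - (615)*(8)^2
= 1 - 39360
= -39359

-39359


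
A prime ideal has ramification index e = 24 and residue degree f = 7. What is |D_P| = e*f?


|D_P| = e * f
= 24 * 7
= 168

168


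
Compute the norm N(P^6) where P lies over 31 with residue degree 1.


N(P^a) = p^(a*f)
= 31^(6*1)
= 31^6
= 887503681

887503681


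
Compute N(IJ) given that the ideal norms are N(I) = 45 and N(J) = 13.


N(IJ) = N(I) * N(J)
= 45 * 13
= 585

585


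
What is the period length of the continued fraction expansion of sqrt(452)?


Run the CF algorithm for sqrt(452).
a_0 = floor(sqrt(452)) = 21; set m_0=0, q_0=1.
Recurrence: m' = q*a - m,  q' = (d - m'^2)/q,  a' = floor((a_0 + m')/q').
  step 1: m=21, q=11, a=3
  step 2: m=12, q=28, a=1
  step 3: m=16, q=7, a=5
  step 4: m=19, q=13, a=3
  step 5: m=20, q=4, a=10
  step 6: m=20, q=13, a=3
  step 7: m=19, q=7, a=5
  step 8: m=16, q=28, a=1
  step 9: m=12, q=11, a=3
  step 10: m=21, q=1, a=42
a_10 = 2*a_0 = 42, so the period closes here.
sqrt(452) = [21; 3, 1, 5, 3, 10, 3, 5, 1, 3, 42]
Period length = 10

10


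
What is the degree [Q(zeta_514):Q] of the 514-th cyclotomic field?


The degree equals Euler's totient phi(514).
514 = 2 * 257
phi(514) = 256

256


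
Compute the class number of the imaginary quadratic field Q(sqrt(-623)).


K = Q(sqrt(-623)). d mod 4 = 1, so D = disc(K) = d = -623
h(K) equals the number of primitive reduced positive-definite forms (a, b, c) = a*x^2 + b*x*y + c*y^2 with b^2 - 4ac = D,
where reduced means |b| <= a <= c, with b >= 0 whenever |b| = a or a = c, and primitive means gcd(a, b, c) = 1.
Reduced forces 3a^2 <= |D| = 623, so 1 <= a <= 14; b must have the parity of D, and c = (b^2 - D)/(4a) must be an integer >= a.
Enumerate a = 1..14, b in [-a, a]:
  a=1: (1, 1, 156)  [1]
  a=2: (2, -1, 78), (2, 1, 78)  [2]
  a=3: (3, -1, 52), (3, 1, 52)  [2]
  a=4: (4, -1, 39), (4, 1, 39)  [2]
  a=5: none
  a=6: (6, -5, 27), (6, -1, 26), (6, 1, 26), (6, 5, 27)  [4]
  a=7: (7, 7, 24)  [1]
  a=8: (8, -7, 21), (8, 7, 21)  [2]
  a=9: (9, -5, 18), (9, 5, 18)  [2]
  a=10: none
  a=11: (11, -9, 16), (11, 9, 16)  [2]
  a=12: (12, -7, 14), (12, -1, 13), (12, 1, 13), (12, 7, 14)  [4]
  a=13..14: none
Total reduced forms: 1 + 2 + 2 + 2 + 4 + 1 + 2 + 2 + 2 + 4 = 22
h = 22

22


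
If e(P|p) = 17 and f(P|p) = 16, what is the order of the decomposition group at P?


|D_P| = e * f
= 17 * 16
= 272

272


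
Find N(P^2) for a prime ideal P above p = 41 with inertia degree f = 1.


N(P^a) = p^(a*f)
= 41^(2*1)
= 41^2
= 1681

1681


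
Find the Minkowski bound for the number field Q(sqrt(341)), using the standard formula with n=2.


d = 341, d mod 4 = 1, so disc(K) = d = 341; |disc(K)| = 341
Real quadratic field, so n = 2, s = r2 = 0, r1 = 2
M = (n!/n^n) * (4/pi)^s * sqrt(|disc(K)|) = (2!/2^2) * (4/pi)^0 * sqrt(341)
= 0.5 * 1.000000 * 18.466185
= 9.2331

9.2331


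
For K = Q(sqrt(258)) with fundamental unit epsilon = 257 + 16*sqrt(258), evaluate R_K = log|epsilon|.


epsilon = 257 + 16*sqrt(258)
= 513.9981
R = ln(513.9981)
= 6.2422

6.2422


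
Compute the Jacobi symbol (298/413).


Compute (298/413) via quadratic reciprocity:
  pull out 2: (2/413) = -1  (since 413 mod 8 = 5)
  reciprocity: (149/413) -> +(413/149)
  reduce: (115/149)
  reciprocity: (115/149) -> +(149/115)
  reduce: (34/115)
  pull out 2: (2/115) = -1  (since 115 mod 8 = 3)
  reciprocity: (17/115) -> +(115/17)
  reduce: (13/17)
  reciprocity: (13/17) -> +(17/13)
  reduce: (4/13)
  pull out 2: (2/13) = -1  (since 13 mod 8 = 5)
  pull out 2: (2/13) = -1  (since 13 mod 8 = 5)
  (1/13) = 1
Product of signs = 1

1


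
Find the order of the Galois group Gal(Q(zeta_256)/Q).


|Gal(Q(zeta_256)/Q)| = phi(256)
= 128

128


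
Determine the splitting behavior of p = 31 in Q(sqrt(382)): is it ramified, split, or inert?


K = Q(sqrt(382)). Since d mod 4 = 2, disc(K) = 1528.
Check p | disc: 1528 mod 31 = 9.
p does not divide disc. Compute Legendre symbol (d/p):
10^((31-1)/2) mod 31 = 1
(d/p) = 1, so p splits: (p) = P*P' with e=1, f=1, g=2.
Therefore p is split.

split


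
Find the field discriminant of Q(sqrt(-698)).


For K = Q(sqrt(d)) with d squarefree: disc(K) = d if d = 1 mod 4, and disc(K) = 4d if d = 2 or 3 mod 4.
Here d = -698, and d mod 4 = 2.
d = 2 mod 4, not 1 (O_K = Z[sqrt(d)]), so disc(K) = 4d = 4 * (-698) = -2792

-2792


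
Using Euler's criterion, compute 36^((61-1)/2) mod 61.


p = 61 is prime and the exponent is (p-1)/2 = 30, so by Euler's criterion 36^30 = (36/61) = +1 or -1 mod 61.
Compute by square-and-multiply:
  30 = 16 + 8 + 4 + 2 (binary 11110)
  Repeated squaring mod 61: 36^1 = 36, 36^2 = 15, 36^4 = 42, 36^8 = 56, 36^16 = 25
  36^30 = 36^16 * 36^8 * 36^4 * 36^2 = 25 * 56 * 42 * 15 mod 61
    25 * 56 = 1400 = 58 mod 61
    58 * 42 = 2436 = 57 mod 61
    57 * 15 = 855 = 1 mod 61
  36^30 = 1 mod 61
Result 1: 36 is a quadratic residue mod 61.
36^30 mod 61 = 1

1


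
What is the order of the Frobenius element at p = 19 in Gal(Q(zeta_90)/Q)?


The Frobenius at p in Gal(Q(zeta_n)/Q) = (Z/nZ)* is the class of p, so its order is ord_90(19), the smallest k >= 1 with 19^k = 1 mod 90.
n = 90 = 2 * 3^2 * 5, phi(90) = 24; the order divides phi(n).
Divisors of 24: 1, 2, 3, 4, 6, 8, 12, 24
Repeated squaring mod 90: 19^1 = 19, 19^2 = 1, 19^4 = 1, 19^8 = 1, 19^16 = 1
Test divisors in increasing order:
  k=1: 19^1 = 19 mod 90
  k=2: 19^2 = 1 mod 90  <- first divisor giving 1
Order = 2

2


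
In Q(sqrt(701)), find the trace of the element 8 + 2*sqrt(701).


Tr(a + b*sqrt(d)) = (a + b*sqrt(d)) + (a - b*sqrt(d)) = 2a
= 2 * (8)
= 16

16


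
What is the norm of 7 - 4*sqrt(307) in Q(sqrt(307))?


N(a + b*sqrt(d)) = a^2 - d*b^2
= (7)^2 - (307)*(-4)^2
= 49 - 4912
= -4863

-4863


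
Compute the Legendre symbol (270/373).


p = 373 is prime, so compute (270/373) with the reciprocity algorithm (Jacobi-symbol steps: pull out 2s via (2/n), flip via reciprocity, reduce):
  pull out 2: (2/373) = -1  (since 373 mod 8 = 5)
  reciprocity: (135/373) -> +(373/135)
  reduce: (103/135)
  reciprocity: (103/135) -> -(135/103)
  reduce: (32/103)
  pull out 2: (2/103) = +1  (since 103 mod 8 = 7)
  pull out 2: (2/103) = +1  (since 103 mod 8 = 7)
  pull out 2: (2/103) = +1  (since 103 mod 8 = 7)
  pull out 2: (2/103) = +1  (since 103 mod 8 = 7)
  pull out 2: (2/103) = +1  (since 103 mod 8 = 7)
  (1/103) = 1
Product of signs = 1
(270/373) = 1

1


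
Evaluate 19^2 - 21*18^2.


x^2 - d*y^2
= 19^2 - 21*18^2
= 361 - 6804
= -6443

-6443


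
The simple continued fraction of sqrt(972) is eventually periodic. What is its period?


Run the CF algorithm for sqrt(972).
a_0 = floor(sqrt(972)) = 31; set m_0=0, q_0=1.
Recurrence: m' = q*a - m,  q' = (d - m'^2)/q,  a' = floor((a_0 + m')/q').
  step 1: m=31, q=11, a=5
  step 2: m=24, q=36, a=1
  step 3: m=12, q=23, a=1
  step 4: m=11, q=37, a=1
  step 5: m=26, q=8, a=7
  step 6: m=30, q=9, a=6
  step 7: m=24, q=44, a=1
  step 8: m=20, q=13, a=3
  step 9: m=19, q=47, a=1
  step 10: m=28, q=4, a=14
  step 11: m=28, q=47, a=1
  step 12: m=19, q=13, a=3
  step 13: m=20, q=44, a=1
  step 14: m=24, q=9, a=6
  step 15: m=30, q=8, a=7
  step 16: m=26, q=37, a=1
  step 17: m=11, q=23, a=1
  step 18: m=12, q=36, a=1
  step 19: m=24, q=11, a=5
  step 20: m=31, q=1, a=62
a_20 = 2*a_0 = 62, so the period closes here.
sqrt(972) = [31; 5, 1, 1, 1, 7, 6, 1, 3, 1, 14, 1, 3, 1, 6, 7, 1, 1, 1, 5, 62]
Period length = 20

20


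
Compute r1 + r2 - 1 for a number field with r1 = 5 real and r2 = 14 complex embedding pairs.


By Dirichlet's unit theorem:
rank = r1 + r2 - 1
= 5 + 14 - 1
= 18

18


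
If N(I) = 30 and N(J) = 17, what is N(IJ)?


N(IJ) = N(I) * N(J)
= 30 * 17
= 510

510


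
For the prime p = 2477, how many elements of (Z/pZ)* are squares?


For prime p, the number of non-zero quadratic residues is (p-1)/2.
= (2477-1)/2
= 1238

1238


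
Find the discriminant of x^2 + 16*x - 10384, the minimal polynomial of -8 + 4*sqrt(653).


The element -8 + 4*sqrt(653) has minimal polynomial:
x^2 + 16*x - 10384
Discriminant = (16)^2 - 4*(-10384)
= 256 + 41536
= 41792

41792


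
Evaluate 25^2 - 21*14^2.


x^2 - d*y^2
= 25^2 - 21*14^2
= 625 - 4116
= -3491

-3491


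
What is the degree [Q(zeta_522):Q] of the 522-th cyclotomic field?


The degree equals Euler's totient phi(522).
522 = 2 * 3^2 * 29
phi(522) = 168

168


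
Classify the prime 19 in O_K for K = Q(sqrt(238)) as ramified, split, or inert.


K = Q(sqrt(238)). Since d mod 4 = 2, disc(K) = 952.
Check p | disc: 952 mod 19 = 2.
p does not divide disc. Compute Legendre symbol (d/p):
10^((19-1)/2) mod 19 = -1
(d/p) = -1, so p is inert: (p) stays prime with e=1, f=2, g=1.
Therefore p is inert.

inert


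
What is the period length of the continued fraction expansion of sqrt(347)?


Run the CF algorithm for sqrt(347).
a_0 = floor(sqrt(347)) = 18; set m_0=0, q_0=1.
Recurrence: m' = q*a - m,  q' = (d - m'^2)/q,  a' = floor((a_0 + m')/q').
  step 1: m=18, q=23, a=1
  step 2: m=5, q=14, a=1
  step 3: m=9, q=19, a=1
  step 4: m=10, q=13, a=2
  step 5: m=16, q=7, a=4
  step 6: m=12, q=29, a=1
  step 7: m=17, q=2, a=17
  step 8: m=17, q=29, a=1
  step 9: m=12, q=7, a=4
  step 10: m=16, q=13, a=2
  step 11: m=10, q=19, a=1
  step 12: m=9, q=14, a=1
  step 13: m=5, q=23, a=1
  step 14: m=18, q=1, a=36
a_14 = 2*a_0 = 36, so the period closes here.
sqrt(347) = [18; 1, 1, 1, 2, 4, 1, 17, 1, 4, 2, 1, 1, 1, 36]
Period length = 14

14


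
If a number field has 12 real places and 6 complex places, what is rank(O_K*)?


By Dirichlet's unit theorem:
rank = r1 + r2 - 1
= 12 + 6 - 1
= 17

17


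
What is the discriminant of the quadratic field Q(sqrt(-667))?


For K = Q(sqrt(d)) with d squarefree: disc(K) = d if d = 1 mod 4, and disc(K) = 4d if d = 2 or 3 mod 4.
Here d = -667, and d mod 4 = 1.
d = 1 mod 4 (O_K = Z[(1+sqrt(d))/2]), so disc(K) = d = -667

-667


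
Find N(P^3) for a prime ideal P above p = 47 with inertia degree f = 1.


N(P^a) = p^(a*f)
= 47^(3*1)
= 47^3
= 103823

103823


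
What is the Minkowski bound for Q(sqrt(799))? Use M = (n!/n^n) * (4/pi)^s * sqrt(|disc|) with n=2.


d = 799, d mod 4 = 3, so disc(K) = 4d = 3196; |disc(K)| = 3196
Real quadratic field, so n = 2, s = r2 = 0, r1 = 2
M = (n!/n^n) * (4/pi)^s * sqrt(|disc(K)|) = (2!/2^2) * (4/pi)^0 * sqrt(3196)
= 0.5 * 1.000000 * 56.533176
= 28.2666

28.2666


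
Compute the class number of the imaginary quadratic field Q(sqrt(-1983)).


K = Q(sqrt(-1983)). d mod 4 = 1, so D = disc(K) = d = -1983
h(K) equals the number of primitive reduced positive-definite forms (a, b, c) = a*x^2 + b*x*y + c*y^2 with b^2 - 4ac = D,
where reduced means |b| <= a <= c, with b >= 0 whenever |b| = a or a = c, and primitive means gcd(a, b, c) = 1.
Reduced forces 3a^2 <= |D| = 1983, so 1 <= a <= 25; b must have the parity of D, and c = (b^2 - D)/(4a) must be an integer >= a.
Enumerate a = 1..25, b in [-a, a]:
  a=1: (1, 1, 496)  [1]
  a=2: (2, -1, 248), (2, 1, 248)  [2]
  a=3: (3, 3, 166)  [1]
  a=4: (4, -1, 124), (4, 1, 124)  [2]
  a=5: none
  a=6: (6, -3, 83), (6, 3, 83)  [2]
  a=7: none
  a=8: (8, -1, 62), (8, 1, 62)  [2]
  a=9..11: none
  a=12: (12, -9, 43), (12, 9, 43)  [2]
  a=13..15: none
  a=16: (16, -1, 31), (16, 1, 31)  [2]
  a=17..22: none
  a=23: (23, -15, 24), (23, 15, 24)  [2]
  a=24..25: none
Total reduced forms: 1 + 2 + 1 + 2 + 2 + 2 + 2 + 2 + 2 = 16
h = 16

16


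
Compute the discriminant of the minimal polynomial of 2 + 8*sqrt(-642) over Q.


The element 2 + 8*sqrt(-642) has minimal polynomial:
x^2 - 4*x + 41092
Discriminant = (-4)^2 - 4*(41092)
= 16 - 164368
= -164352

-164352


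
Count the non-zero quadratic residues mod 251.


For prime p, the number of non-zero quadratic residues is (p-1)/2.
= (251-1)/2
= 125

125


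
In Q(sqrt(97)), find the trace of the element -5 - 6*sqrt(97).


Tr(a + b*sqrt(d)) = (a + b*sqrt(d)) + (a - b*sqrt(d)) = 2a
= 2 * (-5)
= -10

-10


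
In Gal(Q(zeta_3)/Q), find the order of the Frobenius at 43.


The Frobenius at p in Gal(Q(zeta_n)/Q) = (Z/nZ)* is the class of p, so its order is ord_3(43), the smallest k >= 1 with 43^k = 1 mod 3.
n = 3 = 3, phi(3) = 2; the order divides phi(n).
Divisors of 2: 1, 2
Repeated squaring mod 3: 43^1 = 1, 43^2 = 1
Test divisors in increasing order:
  k=1: 43^1 = 1 mod 3  <- first divisor giving 1
Order = 1

1


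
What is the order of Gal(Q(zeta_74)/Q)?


|Gal(Q(zeta_74)/Q)| = phi(74)
= 36

36


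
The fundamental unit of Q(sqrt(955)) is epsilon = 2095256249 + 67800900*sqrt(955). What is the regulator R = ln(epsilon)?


epsilon = 2095256249 + 67800900*sqrt(955)
= 4.1905e+09
R = ln(4.1905e+09)
= 22.1561

22.1561


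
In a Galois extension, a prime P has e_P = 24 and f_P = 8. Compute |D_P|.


|D_P| = e * f
= 24 * 8
= 192

192


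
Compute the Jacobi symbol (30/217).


Compute (30/217) via quadratic reciprocity:
  pull out 2: (2/217) = +1  (since 217 mod 8 = 1)
  reciprocity: (15/217) -> +(217/15)
  reduce: (7/15)
  reciprocity: (7/15) -> -(15/7)
  reduce: (1/7)
  (1/7) = 1
Product of signs = -1

-1


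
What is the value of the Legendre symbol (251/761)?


p = 761 is prime, so compute (251/761) with the reciprocity algorithm (Jacobi-symbol steps: pull out 2s via (2/n), flip via reciprocity, reduce):
  reciprocity: (251/761) -> +(761/251)
  reduce: (8/251)
  pull out 2: (2/251) = -1  (since 251 mod 8 = 3)
  pull out 2: (2/251) = -1  (since 251 mod 8 = 3)
  pull out 2: (2/251) = -1  (since 251 mod 8 = 3)
  (1/251) = 1
Product of signs = -1
(251/761) = -1

-1


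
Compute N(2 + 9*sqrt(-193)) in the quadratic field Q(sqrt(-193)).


N(a + b*sqrt(d)) = a^2 - d*b^2
= (2)^2 - (-193)*(9)^2
= 4 + 15633
= 15637

15637


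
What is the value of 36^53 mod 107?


p = 107 is prime and the exponent is (p-1)/2 = 53, so by Euler's criterion 36^53 = (36/107) = +1 or -1 mod 107.
Compute by square-and-multiply:
  53 = 32 + 16 + 4 + 1 (binary 110101)
  Repeated squaring mod 107: 36^1 = 36, 36^2 = 12, 36^4 = 37, 36^8 = 85, 36^16 = 56, 36^32 = 33
  36^53 = 36^32 * 36^16 * 36^4 * 36^1 = 33 * 56 * 37 * 36 mod 107
    33 * 56 = 1848 = 29 mod 107
    29 * 37 = 1073 = 3 mod 107
    3 * 36 = 108 = 1 mod 107
  36^53 = 1 mod 107
Result 1: 36 is a quadratic residue mod 107.
36^53 mod 107 = 1

1


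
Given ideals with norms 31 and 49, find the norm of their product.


N(IJ) = N(I) * N(J)
= 31 * 49
= 1519

1519


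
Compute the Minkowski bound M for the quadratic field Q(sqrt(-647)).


d = -647, d mod 4 = 1, so disc(K) = d = -647; |disc(K)| = 647
Imaginary quadratic field, so n = 2, s = r2 = 1, r1 = 0
M = (n!/n^n) * (4/pi)^s * sqrt(|disc(K)|) = (2!/2^2) * (4/pi)^1 * sqrt(647)
= 0.5 * 1.273240 * 25.436195
= 16.1932

16.1932


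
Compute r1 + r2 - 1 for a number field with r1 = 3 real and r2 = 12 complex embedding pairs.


By Dirichlet's unit theorem:
rank = r1 + r2 - 1
= 3 + 12 - 1
= 14

14


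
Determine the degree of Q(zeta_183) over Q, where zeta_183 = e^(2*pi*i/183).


The degree equals Euler's totient phi(183).
183 = 3 * 61
phi(183) = 120

120


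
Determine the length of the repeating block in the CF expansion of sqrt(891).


Run the CF algorithm for sqrt(891).
a_0 = floor(sqrt(891)) = 29; set m_0=0, q_0=1.
Recurrence: m' = q*a - m,  q' = (d - m'^2)/q,  a' = floor((a_0 + m')/q').
  step 1: m=29, q=50, a=1
  step 2: m=21, q=9, a=5
  step 3: m=24, q=35, a=1
  step 4: m=11, q=22, a=1
  step 5: m=11, q=35, a=1
  step 6: m=24, q=9, a=5
  step 7: m=21, q=50, a=1
  step 8: m=29, q=1, a=58
a_8 = 2*a_0 = 58, so the period closes here.
sqrt(891) = [29; 1, 5, 1, 1, 1, 5, 1, 58]
Period length = 8

8
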